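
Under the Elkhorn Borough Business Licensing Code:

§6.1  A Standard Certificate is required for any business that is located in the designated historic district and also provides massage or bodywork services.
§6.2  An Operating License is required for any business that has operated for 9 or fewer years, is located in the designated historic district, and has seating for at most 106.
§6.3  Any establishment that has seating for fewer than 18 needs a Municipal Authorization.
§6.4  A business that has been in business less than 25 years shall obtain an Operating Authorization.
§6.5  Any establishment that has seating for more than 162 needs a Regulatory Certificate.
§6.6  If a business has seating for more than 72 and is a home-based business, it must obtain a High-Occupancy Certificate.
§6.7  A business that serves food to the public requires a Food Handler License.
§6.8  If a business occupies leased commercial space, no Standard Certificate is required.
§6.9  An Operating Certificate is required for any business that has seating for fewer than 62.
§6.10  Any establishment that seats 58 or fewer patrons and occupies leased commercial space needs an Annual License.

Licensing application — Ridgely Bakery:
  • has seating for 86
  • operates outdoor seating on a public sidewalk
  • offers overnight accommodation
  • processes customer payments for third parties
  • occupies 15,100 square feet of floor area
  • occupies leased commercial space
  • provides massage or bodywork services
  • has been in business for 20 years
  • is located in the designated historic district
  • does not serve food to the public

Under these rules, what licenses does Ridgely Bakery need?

Operating Authorization

§6.1 is located in the designated historic district; provides massage or bodywork services → Standard Certificate required.
§6.2 years in business 20 > 9; is located in the designated historic district; seating 86 ≤ 106 → Operating License not required.
§6.3 seating 86 ≥ 18 → Municipal Authorization not required.
§6.4 years in business 20 < 25 → Operating Authorization required.
§6.5 seating 86 ≤ 162 → Regulatory Certificate not required.
§6.6 seating 86 > 72; occupies leased commercial space (not: is a home-based business) → High-Occupancy Certificate not required.
§6.7 does not serve food to the public → Food Handler License not required.
§6.8 occupies leased commercial space → exempt from Standard Certificate.
§6.9 seating 86 ≥ 62 → Operating Certificate not required.
§6.10 seating 86 > 58; occupies leased commercial space → Annual License not required.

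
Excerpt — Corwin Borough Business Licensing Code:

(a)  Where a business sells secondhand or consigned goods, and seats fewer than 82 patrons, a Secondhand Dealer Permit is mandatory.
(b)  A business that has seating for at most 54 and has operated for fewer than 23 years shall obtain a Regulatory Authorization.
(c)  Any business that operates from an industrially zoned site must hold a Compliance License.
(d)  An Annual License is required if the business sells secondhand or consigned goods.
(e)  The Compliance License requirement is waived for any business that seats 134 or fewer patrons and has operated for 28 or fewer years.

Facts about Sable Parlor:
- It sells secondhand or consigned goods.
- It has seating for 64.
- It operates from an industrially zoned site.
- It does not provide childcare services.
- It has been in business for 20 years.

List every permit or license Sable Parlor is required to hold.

Annual License, Secondhand Dealer Permit

(a) sells secondhand or consigned goods; seating 64 < 82 → Secondhand Dealer Permit required.
(b) seating 64 > 54; years in business 20 < 23 → Regulatory Authorization not required.
(c) operates from an industrially zoned site → Compliance License required.
(d) sells secondhand or consigned goods → Annual License required.
(e) seating 64 ≤ 134; years in business 20 ≤ 28 → exempt from Compliance License.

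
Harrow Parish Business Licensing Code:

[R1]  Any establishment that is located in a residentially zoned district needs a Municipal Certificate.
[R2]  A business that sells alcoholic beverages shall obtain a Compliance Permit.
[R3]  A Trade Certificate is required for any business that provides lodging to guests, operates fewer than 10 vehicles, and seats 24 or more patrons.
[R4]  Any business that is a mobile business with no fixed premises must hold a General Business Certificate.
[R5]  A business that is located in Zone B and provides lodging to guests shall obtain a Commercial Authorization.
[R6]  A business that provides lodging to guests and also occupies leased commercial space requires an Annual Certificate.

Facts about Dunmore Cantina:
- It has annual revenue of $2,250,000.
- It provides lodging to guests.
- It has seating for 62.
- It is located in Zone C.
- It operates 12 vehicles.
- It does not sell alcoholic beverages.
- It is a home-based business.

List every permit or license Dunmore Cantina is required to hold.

[R1] is located in Zone C (not: is located in a residentially zoned district) → Municipal Certificate not required.
[R2] does not sell alcoholic beverages → Compliance Permit not required.
[R3] provides lodging to guests; vehicles 12 ≥ 10; seating 62 ≥ 24 → Trade Certificate not required.
[R4] is a home-based business (not: is a mobile business with no fixed premises) → General Business Certificate not required.
[R5] is located in Zone C (not: is located in Zone B); provides lodging to guests → Commercial Authorization not required.
[R6] provides lodging to guests; is a home-based business (not: occupies leased commercial space) → Annual Certificate not required.

None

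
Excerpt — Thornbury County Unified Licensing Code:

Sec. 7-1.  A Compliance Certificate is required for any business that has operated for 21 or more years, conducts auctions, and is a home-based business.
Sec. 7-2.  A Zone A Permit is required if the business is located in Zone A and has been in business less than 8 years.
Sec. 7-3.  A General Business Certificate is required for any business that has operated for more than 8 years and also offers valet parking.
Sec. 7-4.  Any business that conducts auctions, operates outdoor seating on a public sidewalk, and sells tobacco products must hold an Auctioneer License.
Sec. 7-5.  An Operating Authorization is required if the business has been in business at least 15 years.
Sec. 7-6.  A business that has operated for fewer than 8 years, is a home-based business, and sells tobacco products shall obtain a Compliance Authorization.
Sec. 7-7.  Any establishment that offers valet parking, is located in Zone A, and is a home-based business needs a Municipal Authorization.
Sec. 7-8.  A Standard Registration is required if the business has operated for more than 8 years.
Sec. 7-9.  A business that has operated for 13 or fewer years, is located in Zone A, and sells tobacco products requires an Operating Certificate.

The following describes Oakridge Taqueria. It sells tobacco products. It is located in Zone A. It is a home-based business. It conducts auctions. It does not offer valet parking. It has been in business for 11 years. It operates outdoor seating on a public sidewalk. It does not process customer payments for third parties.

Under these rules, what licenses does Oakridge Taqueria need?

Auctioneer License, Operating Certificate, Standard Registration

Sec. 7-1. years in business 11 < 21; conducts auctions; is a home-based business → Compliance Certificate not required.
Sec. 7-2. is located in Zone A; years in business 11 ≥ 8 → Zone A Permit not required.
Sec. 7-3. years in business 11 > 8; does not offer valet parking → General Business Certificate not required.
Sec. 7-4. conducts auctions; operates outdoor seating on a public sidewalk; sells tobacco products → Auctioneer License required.
Sec. 7-5. years in business 11 < 15 → Operating Authorization not required.
Sec. 7-6. years in business 11 ≥ 8; is a home-based business; sells tobacco products → Compliance Authorization not required.
Sec. 7-7. does not offer valet parking; is located in Zone A; is a home-based business → Municipal Authorization not required.
Sec. 7-8. years in business 11 > 8 → Standard Registration required.
Sec. 7-9. years in business 11 ≤ 13; is located in Zone A; sells tobacco products → Operating Certificate required.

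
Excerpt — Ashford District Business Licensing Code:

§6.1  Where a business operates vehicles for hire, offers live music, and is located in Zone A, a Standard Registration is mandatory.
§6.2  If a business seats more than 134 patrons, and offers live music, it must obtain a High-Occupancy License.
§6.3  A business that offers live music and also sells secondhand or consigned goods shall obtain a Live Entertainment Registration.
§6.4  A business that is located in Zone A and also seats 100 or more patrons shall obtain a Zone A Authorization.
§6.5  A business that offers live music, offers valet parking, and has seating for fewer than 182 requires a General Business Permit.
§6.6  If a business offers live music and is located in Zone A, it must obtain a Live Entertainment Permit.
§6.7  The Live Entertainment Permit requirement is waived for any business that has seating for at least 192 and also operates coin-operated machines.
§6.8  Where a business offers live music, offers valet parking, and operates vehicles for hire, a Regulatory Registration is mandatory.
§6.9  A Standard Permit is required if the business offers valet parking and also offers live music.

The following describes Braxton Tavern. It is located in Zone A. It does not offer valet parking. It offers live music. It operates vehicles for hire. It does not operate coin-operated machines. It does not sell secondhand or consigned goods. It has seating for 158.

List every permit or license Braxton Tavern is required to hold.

High-Occupancy License, Live Entertainment Permit, Standard Registration, Zone A Authorization

§6.1 operates vehicles for hire; offers live music; is located in Zone A → Standard Registration required.
§6.2 seating 158 > 134; offers live music → High-Occupancy License required.
§6.3 offers live music; does not sell secondhand or consigned goods → Live Entertainment Registration not required.
§6.4 is located in Zone A; seating 158 ≥ 100 → Zone A Authorization required.
§6.5 offers live music; does not offer valet parking; seating 158 < 182 → General Business Permit not required.
§6.6 offers live music; is located in Zone A → Live Entertainment Permit required.
§6.7 seating 158 < 192; does not operate coin-operated machines → Live Entertainment Permit exemption does not apply.
§6.8 offers live music; does not offer valet parking; operates vehicles for hire → Regulatory Registration not required.
§6.9 does not offer valet parking; offers live music → Standard Permit not required.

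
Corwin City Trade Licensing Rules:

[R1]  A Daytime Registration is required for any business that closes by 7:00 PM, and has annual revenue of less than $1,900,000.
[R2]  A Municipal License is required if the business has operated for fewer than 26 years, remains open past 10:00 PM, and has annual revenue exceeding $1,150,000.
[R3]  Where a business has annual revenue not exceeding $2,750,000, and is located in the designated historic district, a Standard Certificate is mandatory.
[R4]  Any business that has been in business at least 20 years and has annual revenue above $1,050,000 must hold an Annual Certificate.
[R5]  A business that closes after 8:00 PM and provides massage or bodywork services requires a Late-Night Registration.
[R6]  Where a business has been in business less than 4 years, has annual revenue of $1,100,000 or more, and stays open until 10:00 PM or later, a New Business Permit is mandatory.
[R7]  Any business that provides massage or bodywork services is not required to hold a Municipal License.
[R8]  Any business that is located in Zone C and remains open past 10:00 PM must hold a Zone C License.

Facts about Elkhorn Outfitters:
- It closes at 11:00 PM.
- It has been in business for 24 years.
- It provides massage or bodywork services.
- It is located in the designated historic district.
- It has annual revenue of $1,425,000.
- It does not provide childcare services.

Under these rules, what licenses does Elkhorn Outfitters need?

Annual Certificate, Late-Night Registration, Standard Certificate

[R1] closes 11:00 PM, after 7:00 PM; revenue $1,425,000 < $1,900,000 → Daytime Registration not required.
[R2] years in business 24 < 26; closes 11:00 PM, after 10:00 PM; revenue $1,425,000 > $1,150,000 → Municipal License required.
[R3] revenue $1,425,000 ≤ $2,750,000; is located in the designated historic district → Standard Certificate required.
[R4] years in business 24 ≥ 20; revenue $1,425,000 > $1,050,000 → Annual Certificate required.
[R5] closes 11:00 PM, after 8:00 PM; provides massage or bodywork services → Late-Night Registration required.
[R6] years in business 24 ≥ 4; revenue $1,425,000 ≥ $1,100,000; closes 11:00 PM, after 10:00 PM → New Business Permit not required.
[R7] provides massage or bodywork services → exempt from Municipal License.
[R8] is located in the designated historic district (not: is located in Zone C); closes 11:00 PM, after 10:00 PM → Zone C License not required.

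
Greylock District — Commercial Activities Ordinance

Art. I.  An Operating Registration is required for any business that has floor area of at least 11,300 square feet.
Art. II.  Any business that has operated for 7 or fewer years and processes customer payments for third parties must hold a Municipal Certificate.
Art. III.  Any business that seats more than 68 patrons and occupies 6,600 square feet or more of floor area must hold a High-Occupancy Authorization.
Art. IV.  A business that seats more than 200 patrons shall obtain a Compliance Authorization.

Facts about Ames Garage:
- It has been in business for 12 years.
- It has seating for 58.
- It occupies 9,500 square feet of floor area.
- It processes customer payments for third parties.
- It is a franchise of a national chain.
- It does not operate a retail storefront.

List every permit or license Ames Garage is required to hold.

None

Art. I. floor area 9,500 square feet < 11,300 square feet → Operating Registration not required.
Art. II. years in business 12 > 7; processes customer payments for third parties → Municipal Certificate not required.
Art. III. seating 58 ≤ 68; floor area 9,500 square feet ≥ 6,600 square feet → High-Occupancy Authorization not required.
Art. IV. seating 58 ≤ 200 → Compliance Authorization not required.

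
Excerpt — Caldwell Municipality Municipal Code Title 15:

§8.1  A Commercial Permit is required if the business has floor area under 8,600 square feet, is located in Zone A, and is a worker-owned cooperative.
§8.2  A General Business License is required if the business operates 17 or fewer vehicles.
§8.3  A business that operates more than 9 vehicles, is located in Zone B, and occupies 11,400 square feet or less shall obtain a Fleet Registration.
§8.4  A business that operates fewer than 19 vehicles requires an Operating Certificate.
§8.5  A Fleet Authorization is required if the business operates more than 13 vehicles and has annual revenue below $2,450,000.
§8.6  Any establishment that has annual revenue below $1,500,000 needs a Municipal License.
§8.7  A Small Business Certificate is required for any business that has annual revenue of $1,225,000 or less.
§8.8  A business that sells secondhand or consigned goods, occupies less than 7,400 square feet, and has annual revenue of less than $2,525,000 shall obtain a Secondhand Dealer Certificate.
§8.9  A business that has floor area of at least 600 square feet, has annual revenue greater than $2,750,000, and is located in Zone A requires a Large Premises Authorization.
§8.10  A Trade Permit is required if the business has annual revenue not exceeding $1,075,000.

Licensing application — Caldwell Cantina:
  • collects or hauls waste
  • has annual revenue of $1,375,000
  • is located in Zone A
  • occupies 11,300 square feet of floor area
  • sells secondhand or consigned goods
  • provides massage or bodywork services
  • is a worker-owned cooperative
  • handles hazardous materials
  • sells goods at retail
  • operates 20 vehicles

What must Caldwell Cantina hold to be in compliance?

Fleet Authorization, Municipal License

§8.1 floor area 11,300 square feet ≥ 8,600 square feet; is located in Zone A; is a worker-owned cooperative → Commercial Permit not required.
§8.2 vehicles 20 > 17 → General Business License not required.
§8.3 vehicles 20 > 9; is located in Zone A (not: is located in Zone B); floor area 11,300 square feet ≤ 11,400 square feet → Fleet Registration not required.
§8.4 vehicles 20 ≥ 19 → Operating Certificate not required.
§8.5 vehicles 20 > 13; revenue $1,375,000 < $2,450,000 → Fleet Authorization required.
§8.6 revenue $1,375,000 < $1,500,000 → Municipal License required.
§8.7 revenue $1,375,000 > $1,225,000 → Small Business Certificate not required.
§8.8 sells secondhand or consigned goods; floor area 11,300 square feet ≥ 7,400 square feet; revenue $1,375,000 < $2,525,000 → Secondhand Dealer Certificate not required.
§8.9 floor area 11,300 square feet ≥ 600 square feet; revenue $1,375,000 ≤ $2,750,000; is located in Zone A → Large Premises Authorization not required.
§8.10 revenue $1,375,000 > $1,075,000 → Trade Permit not required.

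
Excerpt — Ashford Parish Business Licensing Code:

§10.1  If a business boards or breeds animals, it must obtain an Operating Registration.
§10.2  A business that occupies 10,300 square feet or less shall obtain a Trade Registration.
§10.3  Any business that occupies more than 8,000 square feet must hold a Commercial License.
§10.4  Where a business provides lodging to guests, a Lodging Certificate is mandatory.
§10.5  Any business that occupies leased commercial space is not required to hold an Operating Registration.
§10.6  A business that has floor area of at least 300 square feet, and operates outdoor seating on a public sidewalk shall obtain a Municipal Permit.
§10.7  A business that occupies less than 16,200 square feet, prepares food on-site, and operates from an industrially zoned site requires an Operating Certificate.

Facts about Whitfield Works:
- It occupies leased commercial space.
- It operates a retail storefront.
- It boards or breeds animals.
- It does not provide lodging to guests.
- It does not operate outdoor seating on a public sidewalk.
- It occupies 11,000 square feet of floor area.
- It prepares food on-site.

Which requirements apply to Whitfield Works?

Commercial License

§10.1 boards or breeds animals → Operating Registration required.
§10.2 floor area 11,000 square feet > 10,300 square feet → Trade Registration not required.
§10.3 floor area 11,000 square feet > 8,000 square feet → Commercial License required.
§10.4 does not provide lodging to guests → Lodging Certificate not required.
§10.5 occupies leased commercial space → exempt from Operating Registration.
§10.6 floor area 11,000 square feet ≥ 300 square feet; does not operate outdoor seating on a public sidewalk → Municipal Permit not required.
§10.7 floor area 11,000 square feet < 16,200 square feet; prepares food on-site; occupies leased commercial space (not: operates from an industrially zoned site) → Operating Certificate not required.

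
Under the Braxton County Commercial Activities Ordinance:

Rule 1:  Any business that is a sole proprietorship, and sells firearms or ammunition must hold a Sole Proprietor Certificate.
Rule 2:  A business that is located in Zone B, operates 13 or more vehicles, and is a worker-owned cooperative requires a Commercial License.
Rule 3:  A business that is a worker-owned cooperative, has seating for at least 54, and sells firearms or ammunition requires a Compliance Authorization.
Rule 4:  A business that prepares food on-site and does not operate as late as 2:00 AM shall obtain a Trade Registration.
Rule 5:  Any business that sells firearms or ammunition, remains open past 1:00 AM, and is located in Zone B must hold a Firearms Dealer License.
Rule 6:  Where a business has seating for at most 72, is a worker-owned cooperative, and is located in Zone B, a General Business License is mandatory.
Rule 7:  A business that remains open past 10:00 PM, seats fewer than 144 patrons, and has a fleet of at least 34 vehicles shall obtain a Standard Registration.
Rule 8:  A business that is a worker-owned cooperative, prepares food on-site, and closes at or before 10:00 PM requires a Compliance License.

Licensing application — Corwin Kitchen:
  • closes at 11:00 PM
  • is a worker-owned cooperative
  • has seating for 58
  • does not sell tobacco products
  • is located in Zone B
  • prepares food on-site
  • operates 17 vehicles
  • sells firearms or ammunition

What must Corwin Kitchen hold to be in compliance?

Commercial License, Compliance Authorization, General Business License, Trade Registration

Rule 1: is a worker-owned cooperative (not: is a sole proprietorship); sells firearms or ammunition → Sole Proprietor Certificate not required.
Rule 2: is located in Zone B; vehicles 17 ≥ 13; is a worker-owned cooperative → Commercial License required.
Rule 3: is a worker-owned cooperative; seating 58 ≥ 54; sells firearms or ammunition → Compliance Authorization required.
Rule 4: prepares food on-site; closes 11:00 PM, at/before 2:00 AM → Trade Registration required.
Rule 5: sells firearms or ammunition; closes 11:00 PM, at/before 1:00 AM; is located in Zone B → Firearms Dealer License not required.
Rule 6: seating 58 ≤ 72; is a worker-owned cooperative; is located in Zone B → General Business License required.
Rule 7: closes 11:00 PM, after 10:00 PM; seating 58 < 144; vehicles 17 < 34 → Standard Registration not required.
Rule 8: is a worker-owned cooperative; prepares food on-site; closes 11:00 PM, after 10:00 PM → Compliance License not required.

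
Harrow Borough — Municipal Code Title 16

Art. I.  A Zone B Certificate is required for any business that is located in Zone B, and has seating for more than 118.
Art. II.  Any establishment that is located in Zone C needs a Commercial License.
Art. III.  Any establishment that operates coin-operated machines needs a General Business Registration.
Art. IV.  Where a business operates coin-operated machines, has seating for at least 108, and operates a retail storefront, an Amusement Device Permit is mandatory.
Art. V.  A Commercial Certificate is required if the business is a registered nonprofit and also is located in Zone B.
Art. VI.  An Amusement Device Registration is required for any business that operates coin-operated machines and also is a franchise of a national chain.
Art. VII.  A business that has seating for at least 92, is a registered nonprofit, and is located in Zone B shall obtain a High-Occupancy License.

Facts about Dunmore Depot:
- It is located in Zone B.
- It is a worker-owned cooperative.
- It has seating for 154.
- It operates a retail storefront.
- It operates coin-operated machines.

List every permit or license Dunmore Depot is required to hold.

Amusement Device Permit, General Business Registration, Zone B Certificate

Art. I. is located in Zone B; seating 154 > 118 → Zone B Certificate required.
Art. II. is located in Zone B (not: is located in Zone C) → Commercial License not required.
Art. III. operates coin-operated machines → General Business Registration required.
Art. IV. operates coin-operated machines; seating 154 ≥ 108; operates a retail storefront → Amusement Device Permit required.
Art. V. is a worker-owned cooperative (not: is a registered nonprofit); is located in Zone B → Commercial Certificate not required.
Art. VI. operates coin-operated machines; is a worker-owned cooperative (not: is a franchise of a national chain) → Amusement Device Registration not required.
Art. VII. seating 154 ≥ 92; is a worker-owned cooperative (not: is a registered nonprofit); is located in Zone B → High-Occupancy License not required.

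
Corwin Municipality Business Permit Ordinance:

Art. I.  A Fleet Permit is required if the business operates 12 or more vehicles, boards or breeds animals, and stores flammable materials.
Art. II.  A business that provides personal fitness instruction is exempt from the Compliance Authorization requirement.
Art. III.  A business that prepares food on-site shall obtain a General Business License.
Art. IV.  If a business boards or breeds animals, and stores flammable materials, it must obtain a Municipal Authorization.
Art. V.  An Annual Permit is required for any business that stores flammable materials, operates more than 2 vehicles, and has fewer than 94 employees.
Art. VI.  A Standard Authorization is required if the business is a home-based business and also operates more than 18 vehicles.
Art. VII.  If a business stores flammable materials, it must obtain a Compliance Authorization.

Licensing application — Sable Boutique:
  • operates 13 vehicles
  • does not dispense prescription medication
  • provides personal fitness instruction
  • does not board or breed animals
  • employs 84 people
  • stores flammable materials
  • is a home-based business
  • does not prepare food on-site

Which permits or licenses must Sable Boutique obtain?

Art. I. vehicles 13 ≥ 12; does not board or breed animals; stores flammable materials → Fleet Permit not required.
Art. II. provides personal fitness instruction → exempt from Compliance Authorization.
Art. III. does not prepare food on-site → General Business License not required.
Art. IV. does not board or breed animals; stores flammable materials → Municipal Authorization not required.
Art. V. stores flammable materials; vehicles 13 > 2; employees 84 < 94 → Annual Permit required.
Art. VI. is a home-based business; vehicles 13 ≤ 18 → Standard Authorization not required.
Art. VII. stores flammable materials → Compliance Authorization required.

Annual Permit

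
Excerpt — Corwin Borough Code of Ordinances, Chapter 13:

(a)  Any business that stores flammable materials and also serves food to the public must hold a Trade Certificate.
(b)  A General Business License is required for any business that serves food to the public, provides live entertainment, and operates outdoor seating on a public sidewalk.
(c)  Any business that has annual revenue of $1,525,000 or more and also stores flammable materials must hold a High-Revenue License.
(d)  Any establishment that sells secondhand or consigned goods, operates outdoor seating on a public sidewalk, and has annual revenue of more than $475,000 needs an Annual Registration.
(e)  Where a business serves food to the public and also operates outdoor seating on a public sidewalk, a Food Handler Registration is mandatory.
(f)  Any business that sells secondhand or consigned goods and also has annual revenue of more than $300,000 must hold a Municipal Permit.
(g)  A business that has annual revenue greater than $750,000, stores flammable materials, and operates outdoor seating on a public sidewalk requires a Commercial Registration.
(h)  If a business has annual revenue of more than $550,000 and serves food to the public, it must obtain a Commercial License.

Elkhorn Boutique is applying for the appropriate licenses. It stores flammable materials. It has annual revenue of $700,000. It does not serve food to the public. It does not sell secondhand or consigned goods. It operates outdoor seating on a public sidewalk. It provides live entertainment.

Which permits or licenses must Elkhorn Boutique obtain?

None

(a) stores flammable materials; does not serve food to the public → Trade Certificate not required.
(b) does not serve food to the public; provides live entertainment; operates outdoor seating on a public sidewalk → General Business License not required.
(c) revenue $700,000 < $1,525,000; stores flammable materials → High-Revenue License not required.
(d) does not sell secondhand or consigned goods; operates outdoor seating on a public sidewalk; revenue $700,000 > $475,000 → Annual Registration not required.
(e) does not serve food to the public; operates outdoor seating on a public sidewalk → Food Handler Registration not required.
(f) does not sell secondhand or consigned goods; revenue $700,000 > $300,000 → Municipal Permit not required.
(g) revenue $700,000 ≤ $750,000; stores flammable materials; operates outdoor seating on a public sidewalk → Commercial Registration not required.
(h) revenue $700,000 > $550,000; does not serve food to the public → Commercial License not required.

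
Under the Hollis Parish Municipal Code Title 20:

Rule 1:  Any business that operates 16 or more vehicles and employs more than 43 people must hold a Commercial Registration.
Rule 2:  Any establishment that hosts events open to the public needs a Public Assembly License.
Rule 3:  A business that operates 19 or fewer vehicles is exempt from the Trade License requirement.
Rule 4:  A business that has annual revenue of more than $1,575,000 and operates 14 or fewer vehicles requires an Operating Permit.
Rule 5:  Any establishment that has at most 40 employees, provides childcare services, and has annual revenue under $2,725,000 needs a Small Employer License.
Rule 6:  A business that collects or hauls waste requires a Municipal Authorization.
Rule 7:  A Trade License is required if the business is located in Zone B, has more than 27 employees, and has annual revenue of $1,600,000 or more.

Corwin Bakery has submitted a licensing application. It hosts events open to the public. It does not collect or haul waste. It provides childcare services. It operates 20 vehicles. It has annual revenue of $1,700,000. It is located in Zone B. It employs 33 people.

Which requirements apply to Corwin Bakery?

Rule 1: vehicles 20 ≥ 16; employees 33 ≤ 43 → Commercial Registration not required.
Rule 2: hosts events open to the public → Public Assembly License required.
Rule 3: vehicles 20 > 19 → Trade License exemption does not apply.
Rule 4: revenue $1,700,000 > $1,575,000; vehicles 20 > 14 → Operating Permit not required.
Rule 5: employees 33 ≤ 40; provides childcare services; revenue $1,700,000 < $2,725,000 → Small Employer License required.
Rule 6: does not collect or haul waste → Municipal Authorization not required.
Rule 7: is located in Zone B; employees 33 > 27; revenue $1,700,000 ≥ $1,600,000 → Trade License required.

Public Assembly License, Small Employer License, Trade License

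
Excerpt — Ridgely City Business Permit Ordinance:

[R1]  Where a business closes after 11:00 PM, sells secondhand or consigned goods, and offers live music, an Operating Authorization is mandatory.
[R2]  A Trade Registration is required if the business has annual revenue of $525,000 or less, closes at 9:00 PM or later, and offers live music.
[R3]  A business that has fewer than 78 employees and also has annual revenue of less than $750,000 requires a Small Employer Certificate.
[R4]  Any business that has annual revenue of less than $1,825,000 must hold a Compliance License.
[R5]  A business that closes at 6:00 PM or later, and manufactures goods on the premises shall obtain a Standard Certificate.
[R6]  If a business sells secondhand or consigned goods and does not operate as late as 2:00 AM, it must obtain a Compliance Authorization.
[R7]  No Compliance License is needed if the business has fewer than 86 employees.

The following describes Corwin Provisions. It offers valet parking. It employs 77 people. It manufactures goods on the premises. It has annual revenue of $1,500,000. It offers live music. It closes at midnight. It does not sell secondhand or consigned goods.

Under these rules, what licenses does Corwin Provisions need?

[R1] closes midnight, after 11:00 PM; does not sell secondhand or consigned goods; offers live music → Operating Authorization not required.
[R2] revenue $1,500,000 > $525,000; closes midnight, after 9:00 PM; offers live music → Trade Registration not required.
[R3] employees 77 < 78; revenue $1,500,000 ≥ $750,000 → Small Employer Certificate not required.
[R4] revenue $1,500,000 < $1,825,000 → Compliance License required.
[R5] closes midnight, after 6:00 PM; manufactures goods on the premises → Standard Certificate required.
[R6] does not sell secondhand or consigned goods; closes midnight, at/before 2:00 AM → Compliance Authorization not required.
[R7] employees 77 < 86 → exempt from Compliance License.

Standard Certificate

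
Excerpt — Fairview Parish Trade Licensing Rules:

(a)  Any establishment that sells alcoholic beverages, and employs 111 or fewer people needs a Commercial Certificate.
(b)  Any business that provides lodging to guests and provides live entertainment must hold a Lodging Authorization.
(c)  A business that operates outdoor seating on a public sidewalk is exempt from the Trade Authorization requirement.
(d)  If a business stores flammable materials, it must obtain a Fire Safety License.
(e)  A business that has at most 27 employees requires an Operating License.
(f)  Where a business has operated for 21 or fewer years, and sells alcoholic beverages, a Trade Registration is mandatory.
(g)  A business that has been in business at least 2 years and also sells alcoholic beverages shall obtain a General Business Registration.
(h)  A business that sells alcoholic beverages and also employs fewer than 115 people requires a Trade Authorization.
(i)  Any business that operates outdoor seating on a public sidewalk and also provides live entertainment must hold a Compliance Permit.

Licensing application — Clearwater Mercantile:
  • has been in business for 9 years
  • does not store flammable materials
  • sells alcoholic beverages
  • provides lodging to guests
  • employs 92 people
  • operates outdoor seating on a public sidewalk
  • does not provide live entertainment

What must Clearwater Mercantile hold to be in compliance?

Commercial Certificate, General Business Registration, Trade Registration

(a) sells alcoholic beverages; employees 92 ≤ 111 → Commercial Certificate required.
(b) provides lodging to guests; does not provide live entertainment → Lodging Authorization not required.
(c) operates outdoor seating on a public sidewalk → exempt from Trade Authorization.
(d) does not store flammable materials → Fire Safety License not required.
(e) employees 92 > 27 → Operating License not required.
(f) years in business 9 ≤ 21; sells alcoholic beverages → Trade Registration required.
(g) years in business 9 ≥ 2; sells alcoholic beverages → General Business Registration required.
(h) sells alcoholic beverages; employees 92 < 115 → Trade Authorization required.
(i) operates outdoor seating on a public sidewalk; does not provide live entertainment → Compliance Permit not required.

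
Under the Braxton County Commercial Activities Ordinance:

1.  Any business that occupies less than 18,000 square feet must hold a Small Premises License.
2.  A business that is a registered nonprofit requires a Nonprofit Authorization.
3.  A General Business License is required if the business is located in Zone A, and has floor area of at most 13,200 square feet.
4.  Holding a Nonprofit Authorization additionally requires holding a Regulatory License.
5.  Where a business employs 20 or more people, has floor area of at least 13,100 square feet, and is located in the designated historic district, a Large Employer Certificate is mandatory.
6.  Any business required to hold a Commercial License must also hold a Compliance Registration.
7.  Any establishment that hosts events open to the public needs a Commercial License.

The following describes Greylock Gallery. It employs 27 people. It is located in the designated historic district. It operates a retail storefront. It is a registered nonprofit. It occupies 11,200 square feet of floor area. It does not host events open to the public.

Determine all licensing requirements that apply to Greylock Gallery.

1. floor area 11,200 square feet < 18,000 square feet → Small Premises License required.
2. is a registered nonprofit → Nonprofit Authorization required.
3. is located in the designated historic district (not: is located in Zone A); floor area 11,200 square feet ≤ 13,200 square feet → General Business License not required.
4. Nonprofit Authorization is required → Regulatory License also required.
5. employees 27 ≥ 20; floor area 11,200 square feet < 13,100 square feet; is located in the designated historic district → Large Employer Certificate not required.
6. Commercial License is not required → no effect.
7. does not host events open to the public → Commercial License not required.

Nonprofit Authorization, Regulatory License, Small Premises License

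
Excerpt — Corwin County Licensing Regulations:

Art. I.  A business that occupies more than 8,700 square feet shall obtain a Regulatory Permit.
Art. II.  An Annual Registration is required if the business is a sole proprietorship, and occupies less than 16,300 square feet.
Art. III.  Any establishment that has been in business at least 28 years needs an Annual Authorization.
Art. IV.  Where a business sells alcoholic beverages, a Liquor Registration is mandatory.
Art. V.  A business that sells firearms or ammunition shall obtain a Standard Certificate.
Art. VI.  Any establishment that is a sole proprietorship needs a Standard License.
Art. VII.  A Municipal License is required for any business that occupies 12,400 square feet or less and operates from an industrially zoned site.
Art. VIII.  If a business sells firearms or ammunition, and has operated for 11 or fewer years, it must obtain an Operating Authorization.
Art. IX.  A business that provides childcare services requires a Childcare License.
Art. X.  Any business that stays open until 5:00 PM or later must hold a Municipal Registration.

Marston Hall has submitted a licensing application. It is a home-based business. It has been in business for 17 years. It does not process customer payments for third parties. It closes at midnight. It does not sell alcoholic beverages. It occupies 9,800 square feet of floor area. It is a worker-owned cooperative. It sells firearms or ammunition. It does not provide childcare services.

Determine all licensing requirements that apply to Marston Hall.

Art. I. floor area 9,800 square feet > 8,700 square feet → Regulatory Permit required.
Art. II. is a worker-owned cooperative (not: is a sole proprietorship); floor area 9,800 square feet < 16,300 square feet → Annual Registration not required.
Art. III. years in business 17 < 28 → Annual Authorization not required.
Art. IV. does not sell alcoholic beverages → Liquor Registration not required.
Art. V. sells firearms or ammunition → Standard Certificate required.
Art. VI. is a worker-owned cooperative (not: is a sole proprietorship) → Standard License not required.
Art. VII. floor area 9,800 square feet ≤ 12,400 square feet; is a home-based business (not: operates from an industrially zoned site) → Municipal License not required.
Art. VIII. sells firearms or ammunition; years in business 17 > 11 → Operating Authorization not required.
Art. IX. does not provide childcare services → Childcare License not required.
Art. X. closes midnight, after 5:00 PM → Municipal Registration required.

Municipal Registration, Regulatory Permit, Standard Certificate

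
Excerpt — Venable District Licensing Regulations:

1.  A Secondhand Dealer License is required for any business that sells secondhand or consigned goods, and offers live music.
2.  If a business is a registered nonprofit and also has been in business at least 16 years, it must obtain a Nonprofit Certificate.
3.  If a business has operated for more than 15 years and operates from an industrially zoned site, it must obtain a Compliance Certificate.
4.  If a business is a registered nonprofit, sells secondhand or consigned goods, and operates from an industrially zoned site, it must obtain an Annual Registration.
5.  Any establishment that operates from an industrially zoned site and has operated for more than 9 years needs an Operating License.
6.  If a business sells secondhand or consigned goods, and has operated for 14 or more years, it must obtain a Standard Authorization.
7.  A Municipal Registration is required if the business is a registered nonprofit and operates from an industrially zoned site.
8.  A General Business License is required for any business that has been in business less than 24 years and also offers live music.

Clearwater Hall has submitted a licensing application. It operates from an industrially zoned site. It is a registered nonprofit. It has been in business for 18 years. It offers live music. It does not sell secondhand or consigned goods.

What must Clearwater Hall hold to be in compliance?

Compliance Certificate, General Business License, Municipal Registration, Nonprofit Certificate, Operating License

1. does not sell secondhand or consigned goods; offers live music → Secondhand Dealer License not required.
2. is a registered nonprofit; years in business 18 ≥ 16 → Nonprofit Certificate required.
3. years in business 18 > 15; operates from an industrially zoned site → Compliance Certificate required.
4. is a registered nonprofit; does not sell secondhand or consigned goods; operates from an industrially zoned site → Annual Registration not required.
5. operates from an industrially zoned site; years in business 18 > 9 → Operating License required.
6. does not sell secondhand or consigned goods; years in business 18 ≥ 14 → Standard Authorization not required.
7. is a registered nonprofit; operates from an industrially zoned site → Municipal Registration required.
8. years in business 18 < 24; offers live music → General Business License required.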